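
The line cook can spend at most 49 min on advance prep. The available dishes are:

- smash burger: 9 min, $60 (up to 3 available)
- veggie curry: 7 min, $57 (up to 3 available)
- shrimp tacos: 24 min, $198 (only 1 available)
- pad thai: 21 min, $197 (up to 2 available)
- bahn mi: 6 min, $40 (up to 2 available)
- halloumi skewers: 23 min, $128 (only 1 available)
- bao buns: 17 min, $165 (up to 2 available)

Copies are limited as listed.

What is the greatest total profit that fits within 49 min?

Ranking by ratio (profit/min): bao buns 9.71, pad thai 9.38, shrimp tacos 8.25, veggie curry 8.14.
A density-first pass picks 2×veggie curry + 2×bao buns — 444 at 48 min.
Dropping veggie curry and 2×bao buns frees 41 min; slotting in 2×pad thai (42 min) lifts the total to 451 at 49 min.

451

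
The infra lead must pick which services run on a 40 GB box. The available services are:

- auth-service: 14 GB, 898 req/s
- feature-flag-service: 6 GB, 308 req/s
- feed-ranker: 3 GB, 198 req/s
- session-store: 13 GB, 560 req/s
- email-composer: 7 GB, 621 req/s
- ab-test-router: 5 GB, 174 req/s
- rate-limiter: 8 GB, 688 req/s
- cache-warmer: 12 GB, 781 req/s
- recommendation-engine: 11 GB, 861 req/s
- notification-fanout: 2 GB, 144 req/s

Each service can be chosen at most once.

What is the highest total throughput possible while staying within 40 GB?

3095

Greedy by ratio would take feature-flag-service + feed-ranker + email-composer + rate-limiter + recommendation-engine + notification-fanout: 37 GB used, total 2820.
Dropping feature-flag-service and feed-ranker frees 9 GB; slotting in cache-warmer (12 GB) lifts the total to 3095 at 40 GB.
Runner-up auth-service + email-composer + rate-limiter + recommendation-engine tops out at 3068.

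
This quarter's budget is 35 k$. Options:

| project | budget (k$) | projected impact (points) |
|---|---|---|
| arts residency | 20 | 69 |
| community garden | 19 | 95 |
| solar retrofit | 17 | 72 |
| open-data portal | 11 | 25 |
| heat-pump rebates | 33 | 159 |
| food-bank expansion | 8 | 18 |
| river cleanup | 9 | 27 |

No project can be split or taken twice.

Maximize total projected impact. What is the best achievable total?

159

Filling by ratio: community garden + river cleanup for 122, with 7 k$ left unused.
Dropping community garden and river cleanup frees 28 k$; slotting in heat-pump rebates (33 k$) lifts the total to 159 at 33 k$.
The closest alternative, community garden + river cleanup, reaches only 122.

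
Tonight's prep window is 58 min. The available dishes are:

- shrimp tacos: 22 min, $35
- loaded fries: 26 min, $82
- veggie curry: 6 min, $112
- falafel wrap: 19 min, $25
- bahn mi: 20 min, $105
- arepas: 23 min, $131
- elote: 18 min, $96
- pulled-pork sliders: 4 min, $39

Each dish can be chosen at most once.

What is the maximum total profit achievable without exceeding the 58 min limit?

387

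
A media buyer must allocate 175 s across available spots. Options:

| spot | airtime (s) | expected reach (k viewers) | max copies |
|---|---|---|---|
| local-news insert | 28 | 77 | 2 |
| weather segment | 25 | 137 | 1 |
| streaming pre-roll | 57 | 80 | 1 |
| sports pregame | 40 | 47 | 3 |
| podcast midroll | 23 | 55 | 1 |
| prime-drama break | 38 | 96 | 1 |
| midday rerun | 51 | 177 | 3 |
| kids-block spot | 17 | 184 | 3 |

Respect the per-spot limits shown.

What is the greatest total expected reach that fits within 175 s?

962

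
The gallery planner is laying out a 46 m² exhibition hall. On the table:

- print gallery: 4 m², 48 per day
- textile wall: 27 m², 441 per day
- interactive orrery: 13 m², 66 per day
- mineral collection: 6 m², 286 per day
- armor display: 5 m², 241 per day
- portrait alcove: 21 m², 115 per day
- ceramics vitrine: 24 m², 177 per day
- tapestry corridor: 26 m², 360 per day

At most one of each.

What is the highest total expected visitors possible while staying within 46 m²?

Print gallery + textile wall + mineral collection + armor display uses 42 of the 46 m² and totals 1016.
Runner-up textile wall + mineral collection + armor display tops out at 968.

1016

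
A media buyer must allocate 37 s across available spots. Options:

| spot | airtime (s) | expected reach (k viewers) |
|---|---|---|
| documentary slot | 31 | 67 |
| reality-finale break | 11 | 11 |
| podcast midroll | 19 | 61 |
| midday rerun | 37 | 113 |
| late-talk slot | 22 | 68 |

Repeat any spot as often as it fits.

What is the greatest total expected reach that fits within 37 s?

Greedy by ratio would take reality-finale break + podcast midroll: 30 s used, total 72.
Dropping reality-finale break and podcast midroll frees 30 s; slotting in midday rerun (37 s) lifts the total to 113 at 37 s.

113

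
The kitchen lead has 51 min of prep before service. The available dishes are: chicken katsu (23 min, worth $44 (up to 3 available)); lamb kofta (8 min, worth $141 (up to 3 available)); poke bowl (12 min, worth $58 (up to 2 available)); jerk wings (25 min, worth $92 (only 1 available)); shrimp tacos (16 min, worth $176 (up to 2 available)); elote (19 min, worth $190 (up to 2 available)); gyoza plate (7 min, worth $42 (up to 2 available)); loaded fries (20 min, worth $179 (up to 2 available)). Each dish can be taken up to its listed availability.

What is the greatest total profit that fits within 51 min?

655

Filling by ratio: 3×lamb kofta + shrimp tacos + gyoza plate for 641, with 4 min left unused.
Replace shrimp tacos with elote: the trade gains 14 net, giving 655 at 50 min.
Nothing else within 51 min beats 655.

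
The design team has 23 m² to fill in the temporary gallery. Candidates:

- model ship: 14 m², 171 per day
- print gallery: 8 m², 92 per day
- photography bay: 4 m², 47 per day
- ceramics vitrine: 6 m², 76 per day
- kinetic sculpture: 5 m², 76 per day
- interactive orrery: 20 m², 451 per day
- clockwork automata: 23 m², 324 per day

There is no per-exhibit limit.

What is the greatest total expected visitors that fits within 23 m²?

The ratio ordering already packs tightly: interactive orrery, 20 m², 451.
Every other selection either busts 23 m² or fails to beat 451.

451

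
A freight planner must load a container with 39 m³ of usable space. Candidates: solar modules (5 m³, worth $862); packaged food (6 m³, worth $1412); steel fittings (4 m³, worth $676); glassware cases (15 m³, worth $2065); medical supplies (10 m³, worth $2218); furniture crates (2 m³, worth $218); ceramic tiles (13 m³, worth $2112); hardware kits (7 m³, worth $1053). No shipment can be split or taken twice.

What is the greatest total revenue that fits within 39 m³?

7280

By revenue per m³: packaged food 235.33, medical supplies 221.80, solar modules 172.40, steel fittings 169.00 lead.
Taking solar modules + packaged food + steel fittings + medical supplies + ceramic tiles: 38 m³ used, 7280 in revenue.
Nothing else within 39 m³ beats 7280.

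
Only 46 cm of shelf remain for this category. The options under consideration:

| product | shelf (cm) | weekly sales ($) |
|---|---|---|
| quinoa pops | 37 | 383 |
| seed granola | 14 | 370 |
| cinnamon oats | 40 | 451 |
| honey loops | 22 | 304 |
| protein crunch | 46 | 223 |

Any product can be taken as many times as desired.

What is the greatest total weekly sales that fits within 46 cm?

Ranking by ratio (weekly sales/cm): seed granola 26.43, honey loops 13.82, cinnamon oats 11.28.
Taking 3×seed granola: 42 cm used, 1110 in weekly sales.
No other feasible combination exceeds 1110.

1110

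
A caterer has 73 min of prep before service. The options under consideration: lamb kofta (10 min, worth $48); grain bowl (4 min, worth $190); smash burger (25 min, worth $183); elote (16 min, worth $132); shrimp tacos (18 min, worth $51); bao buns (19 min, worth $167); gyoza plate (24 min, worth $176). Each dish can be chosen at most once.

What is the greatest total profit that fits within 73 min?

Taking the top-ratio dishes first gives lamb kofta + grain bowl + elote + bao buns + gyoza plate for 713 (73 min).
Dropping lamb kofta and elote frees 26 min; slotting in smash burger (25 min) lifts the total to 716 at 72 min.
The closest alternative, lamb kofta + grain bowl + elote + bao buns + gyoza plate, reaches only 713.

716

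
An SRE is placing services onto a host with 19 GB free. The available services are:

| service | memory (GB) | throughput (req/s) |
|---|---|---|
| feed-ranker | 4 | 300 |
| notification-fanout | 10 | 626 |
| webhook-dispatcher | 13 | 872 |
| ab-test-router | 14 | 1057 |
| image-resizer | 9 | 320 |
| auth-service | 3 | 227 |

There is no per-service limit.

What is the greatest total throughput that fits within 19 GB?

1435

The ratio heuristic lands on 6×auth-service (1362) but leaves 1 GB idle.
Replace auth-service with feed-ranker: the trade gains 73 net, giving 1435 at 19 GB.
Nothing else within 19 GB beats 1435.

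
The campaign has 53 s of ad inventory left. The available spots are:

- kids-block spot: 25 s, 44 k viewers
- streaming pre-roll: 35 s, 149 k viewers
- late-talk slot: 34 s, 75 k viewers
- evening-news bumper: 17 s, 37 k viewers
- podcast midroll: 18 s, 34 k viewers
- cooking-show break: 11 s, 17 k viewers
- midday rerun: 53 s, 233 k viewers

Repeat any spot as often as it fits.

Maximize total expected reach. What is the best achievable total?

The ratio ordering already packs tightly: midday rerun, 53 s, 233.
Every other selection either busts 53 s or fails to beat 233.

233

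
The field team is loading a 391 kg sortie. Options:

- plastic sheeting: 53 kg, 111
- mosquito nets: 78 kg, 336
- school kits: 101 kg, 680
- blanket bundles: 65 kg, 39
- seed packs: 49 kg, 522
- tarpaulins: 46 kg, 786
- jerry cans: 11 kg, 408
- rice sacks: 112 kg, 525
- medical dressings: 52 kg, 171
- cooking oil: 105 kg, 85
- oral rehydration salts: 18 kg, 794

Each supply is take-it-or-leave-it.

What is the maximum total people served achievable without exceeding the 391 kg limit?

3886

The ratio ordering already packs tightly: school kits + seed packs + tarpaulins + jerry cans + rice sacks + medical dressings + oral rehydration salts, 389 kg, 3886.
An exhaustive check of the 2048 subsets confirms 3886.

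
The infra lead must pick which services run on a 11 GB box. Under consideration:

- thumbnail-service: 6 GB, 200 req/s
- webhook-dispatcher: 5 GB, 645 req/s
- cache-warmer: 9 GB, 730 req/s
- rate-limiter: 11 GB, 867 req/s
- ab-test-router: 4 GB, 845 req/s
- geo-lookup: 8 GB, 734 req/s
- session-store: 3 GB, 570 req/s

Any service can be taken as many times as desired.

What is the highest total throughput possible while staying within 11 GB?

2260

Density check — ab-test-router 211.25, session-store 190.00, webhook-dispatcher 129.00, geo-lookup 91.75 are the best per GB.
The ratio ordering already packs tightly: 2×ab-test-router + session-store, 11 GB, 2260.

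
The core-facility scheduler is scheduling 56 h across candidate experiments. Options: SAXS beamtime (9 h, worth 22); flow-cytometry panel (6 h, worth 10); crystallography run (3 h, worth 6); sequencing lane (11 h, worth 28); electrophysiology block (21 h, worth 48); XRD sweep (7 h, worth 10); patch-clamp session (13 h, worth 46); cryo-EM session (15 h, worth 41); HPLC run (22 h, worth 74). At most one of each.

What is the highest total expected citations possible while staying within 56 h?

Density check — patch-clamp session 3.54, HPLC run 3.36, cryo-EM session 2.73 are the best per h.
Greedy by ratio would take crystallography run + patch-clamp session + cryo-EM session + HPLC run: 53 h used, total 167.
Dropping crystallography run frees 3 h; slotting in flow-cytometry panel (6 h) lifts the total to 171 at 56 h.

171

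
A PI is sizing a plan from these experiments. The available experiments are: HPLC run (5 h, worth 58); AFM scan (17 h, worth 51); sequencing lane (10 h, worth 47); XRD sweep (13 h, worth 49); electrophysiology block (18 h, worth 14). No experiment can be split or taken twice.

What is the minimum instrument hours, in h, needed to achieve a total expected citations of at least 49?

5

Need the lightest bundle worth ≥ 49.
HPLC run: 58 expected citations at 5 h.
No combination under 5 h hits 49.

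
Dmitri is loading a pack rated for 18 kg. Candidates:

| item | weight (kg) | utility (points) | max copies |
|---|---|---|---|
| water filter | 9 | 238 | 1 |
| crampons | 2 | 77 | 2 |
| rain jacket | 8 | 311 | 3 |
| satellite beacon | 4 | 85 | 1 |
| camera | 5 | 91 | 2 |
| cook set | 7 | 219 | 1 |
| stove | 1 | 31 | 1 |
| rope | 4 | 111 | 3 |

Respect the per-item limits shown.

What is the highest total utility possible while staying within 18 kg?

699

The ratio ordering already packs tightly: crampons + 2×rain jacket, 18 kg, 699.
No other feasible combination exceeds 699.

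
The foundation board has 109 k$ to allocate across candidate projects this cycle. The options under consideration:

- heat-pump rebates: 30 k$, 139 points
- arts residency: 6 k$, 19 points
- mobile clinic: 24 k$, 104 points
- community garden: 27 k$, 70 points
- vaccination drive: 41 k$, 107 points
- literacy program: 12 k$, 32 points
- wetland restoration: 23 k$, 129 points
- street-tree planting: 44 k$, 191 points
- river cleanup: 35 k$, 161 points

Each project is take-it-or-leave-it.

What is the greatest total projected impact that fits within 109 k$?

500

Ranking by ratio (projected impact/k$): wetland restoration 5.61, heat-pump rebates 4.63, river cleanup 4.60.
Taking the top-ratio projects first gives heat-pump rebates + arts residency + literacy program + wetland restoration + river cleanup for 480 (106 k$).
The 42 k$ tied up in heat-pump rebates and literacy program is better spent on street-tree planting — total rises to 500 (108 k$).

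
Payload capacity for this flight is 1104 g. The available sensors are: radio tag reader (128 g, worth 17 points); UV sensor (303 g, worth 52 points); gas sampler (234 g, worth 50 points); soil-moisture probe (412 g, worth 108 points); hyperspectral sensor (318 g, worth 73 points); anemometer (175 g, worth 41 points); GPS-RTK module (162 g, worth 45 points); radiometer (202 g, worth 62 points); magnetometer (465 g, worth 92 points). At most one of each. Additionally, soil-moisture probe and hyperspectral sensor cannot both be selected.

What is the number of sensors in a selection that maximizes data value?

5

Best achievable data value is 273.
For example radio tag reader + soil-moisture probe + anemometer + GPS-RTK module + radiometer achieves it, using 1079 g.
All optima have 5 sensors.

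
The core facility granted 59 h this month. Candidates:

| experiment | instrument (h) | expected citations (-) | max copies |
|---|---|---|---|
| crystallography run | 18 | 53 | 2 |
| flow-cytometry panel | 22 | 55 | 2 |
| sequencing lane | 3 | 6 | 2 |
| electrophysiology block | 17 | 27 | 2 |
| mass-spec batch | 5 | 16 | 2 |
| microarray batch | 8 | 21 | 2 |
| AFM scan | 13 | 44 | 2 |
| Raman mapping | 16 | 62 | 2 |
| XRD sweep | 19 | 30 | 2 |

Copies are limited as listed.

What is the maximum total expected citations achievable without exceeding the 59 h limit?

Ranking by ratio (expected citations/h): Raman mapping 3.88, AFM scan 3.38, mass-spec batch 3.20, crystallography run 2.94.
2×AFM scan + 2×Raman mapping uses 58 of the 59 h and totals 212.

212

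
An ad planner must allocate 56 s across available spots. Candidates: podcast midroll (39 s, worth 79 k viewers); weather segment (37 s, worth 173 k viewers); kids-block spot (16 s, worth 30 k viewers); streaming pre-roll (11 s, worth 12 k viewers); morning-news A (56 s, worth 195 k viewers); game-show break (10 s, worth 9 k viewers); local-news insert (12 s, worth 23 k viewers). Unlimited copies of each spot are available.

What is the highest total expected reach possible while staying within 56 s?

Density check — weather segment 4.68, morning-news A 3.48, podcast midroll 2.03 are the best per s.
Taking the top-ratio spots first gives weather segment + local-news insert for 196 (49 s).
The 12 s tied up in local-news insert is better spent on kids-block spot — total rises to 203 (53 s).
Every other selection either busts 56 s or fails to beat 203.

203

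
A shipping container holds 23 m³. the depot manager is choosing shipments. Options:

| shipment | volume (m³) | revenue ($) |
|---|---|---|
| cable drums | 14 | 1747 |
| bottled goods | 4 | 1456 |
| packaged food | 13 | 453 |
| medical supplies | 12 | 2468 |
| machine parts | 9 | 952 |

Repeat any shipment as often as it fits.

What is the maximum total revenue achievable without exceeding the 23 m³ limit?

5×bottled goods uses 20 of the 23 m³ and totals 7280.
That's the maximum — no swap from here does better than 7280.

7280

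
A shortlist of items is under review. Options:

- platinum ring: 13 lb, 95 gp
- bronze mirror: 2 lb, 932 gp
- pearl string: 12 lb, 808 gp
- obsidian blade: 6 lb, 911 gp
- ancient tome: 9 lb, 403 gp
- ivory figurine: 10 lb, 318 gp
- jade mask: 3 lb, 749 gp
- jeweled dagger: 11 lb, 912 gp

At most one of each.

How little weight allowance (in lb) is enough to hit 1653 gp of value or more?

Look for the lowest-weight combination reaching 1653.
bronze mirror + jade mask: 1681 value at 5 lb.
Below 5 lb the best achievable stays under 1653.

5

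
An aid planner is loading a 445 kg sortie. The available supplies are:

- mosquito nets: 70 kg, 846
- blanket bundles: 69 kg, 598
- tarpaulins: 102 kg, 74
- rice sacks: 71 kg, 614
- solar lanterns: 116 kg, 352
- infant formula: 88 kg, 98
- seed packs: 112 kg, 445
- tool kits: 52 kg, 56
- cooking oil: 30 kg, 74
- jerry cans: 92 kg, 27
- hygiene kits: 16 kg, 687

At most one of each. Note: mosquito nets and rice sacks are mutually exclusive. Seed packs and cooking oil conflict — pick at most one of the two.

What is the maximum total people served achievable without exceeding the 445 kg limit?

2984

By people served per kg: hygiene kits 42.94, mosquito nets 12.09, blanket bundles 8.67 lead.
Best packing: mosquito nets + blanket bundles + solar lanterns + seed packs + tool kits + hygiene kits — 435 kg, 2984 total.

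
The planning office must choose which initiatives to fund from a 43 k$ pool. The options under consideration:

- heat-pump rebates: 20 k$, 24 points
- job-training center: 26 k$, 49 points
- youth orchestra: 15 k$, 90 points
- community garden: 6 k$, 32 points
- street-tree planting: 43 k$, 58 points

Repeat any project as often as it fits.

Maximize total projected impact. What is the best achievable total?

244

Best packing: 2×youth orchestra + 2×community garden — 42 k$, 244 total.
No other feasible combination exceeds 244.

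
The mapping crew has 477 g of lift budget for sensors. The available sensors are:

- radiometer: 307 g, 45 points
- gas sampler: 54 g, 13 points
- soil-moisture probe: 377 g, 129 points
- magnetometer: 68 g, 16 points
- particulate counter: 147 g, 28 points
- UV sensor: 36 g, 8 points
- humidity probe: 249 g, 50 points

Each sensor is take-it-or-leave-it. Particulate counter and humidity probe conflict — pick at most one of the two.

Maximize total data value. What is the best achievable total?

Density check — soil-moisture probe 0.34, gas sampler 0.24, magnetometer 0.24 are the best per g.
Taking gas sampler + soil-moisture probe + UV sensor: 467 g used, 150 in data value.
Runner-up soil-moisture probe + magnetometer tops out at 145.

150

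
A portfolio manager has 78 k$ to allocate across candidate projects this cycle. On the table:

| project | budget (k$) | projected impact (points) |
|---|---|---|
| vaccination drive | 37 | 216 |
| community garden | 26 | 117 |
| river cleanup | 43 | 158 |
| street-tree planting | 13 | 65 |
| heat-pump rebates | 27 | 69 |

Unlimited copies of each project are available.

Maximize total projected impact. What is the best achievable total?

432

Best packing: 2×vaccination drive — 74 k$, 432 total.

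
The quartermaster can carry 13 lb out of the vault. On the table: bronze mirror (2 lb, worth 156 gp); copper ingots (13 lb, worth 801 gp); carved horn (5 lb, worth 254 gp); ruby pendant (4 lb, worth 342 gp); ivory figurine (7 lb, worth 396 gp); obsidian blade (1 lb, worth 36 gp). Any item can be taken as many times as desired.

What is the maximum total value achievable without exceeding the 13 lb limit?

1062

The ratio ordering already packs tightly: 3×ruby pendant + obsidian blade, 13 lb, 1062.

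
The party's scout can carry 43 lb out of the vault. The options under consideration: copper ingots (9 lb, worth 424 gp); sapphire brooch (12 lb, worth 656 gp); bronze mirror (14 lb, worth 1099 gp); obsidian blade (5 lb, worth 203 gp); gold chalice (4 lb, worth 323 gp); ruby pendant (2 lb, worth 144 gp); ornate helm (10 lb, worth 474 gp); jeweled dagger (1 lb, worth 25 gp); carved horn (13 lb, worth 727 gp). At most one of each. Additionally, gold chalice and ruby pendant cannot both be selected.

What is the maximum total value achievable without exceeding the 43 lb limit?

2805

By value per lb: gold chalice 80.75, bronze mirror 78.50, ruby pendant 72.00 lead.
Taking sapphire brooch + bronze mirror + gold chalice + carved horn: 43 lb used, 2805 in value.
No other feasible combination exceeds 2805.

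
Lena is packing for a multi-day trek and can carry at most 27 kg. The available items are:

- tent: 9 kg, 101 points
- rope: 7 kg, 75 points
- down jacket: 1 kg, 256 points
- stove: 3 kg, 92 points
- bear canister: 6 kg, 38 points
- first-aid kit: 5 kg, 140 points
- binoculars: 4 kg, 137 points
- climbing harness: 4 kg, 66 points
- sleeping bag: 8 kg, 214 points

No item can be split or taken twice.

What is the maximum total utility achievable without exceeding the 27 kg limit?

905

Taking down jacket + stove + first-aid kit + binoculars + climbing harness + sleeping bag: 25 kg used, 905 in utility.
Next best is down jacket + stove + bear canister + first-aid kit + binoculars + sleeping bag at 877 (27 kg) — short by 28.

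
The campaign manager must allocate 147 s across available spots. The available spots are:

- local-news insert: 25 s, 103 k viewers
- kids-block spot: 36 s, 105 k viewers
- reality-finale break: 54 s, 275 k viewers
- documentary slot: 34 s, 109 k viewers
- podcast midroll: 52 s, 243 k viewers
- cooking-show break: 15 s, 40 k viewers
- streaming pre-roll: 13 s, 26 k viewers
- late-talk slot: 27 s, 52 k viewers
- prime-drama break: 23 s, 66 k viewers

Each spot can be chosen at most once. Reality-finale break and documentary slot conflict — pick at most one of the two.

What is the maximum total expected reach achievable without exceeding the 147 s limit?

Local-news insert + reality-finale break + podcast midroll + cooking-show break uses 146 of the 147 s and totals 661.

661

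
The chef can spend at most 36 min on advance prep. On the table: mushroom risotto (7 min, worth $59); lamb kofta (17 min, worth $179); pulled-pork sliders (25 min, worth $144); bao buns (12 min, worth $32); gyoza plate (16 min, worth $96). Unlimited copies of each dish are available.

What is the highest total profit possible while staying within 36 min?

358

2×lamb kofta uses 34 of the 36 min and totals 358.
Every other selection either busts 36 min or fails to beat 358.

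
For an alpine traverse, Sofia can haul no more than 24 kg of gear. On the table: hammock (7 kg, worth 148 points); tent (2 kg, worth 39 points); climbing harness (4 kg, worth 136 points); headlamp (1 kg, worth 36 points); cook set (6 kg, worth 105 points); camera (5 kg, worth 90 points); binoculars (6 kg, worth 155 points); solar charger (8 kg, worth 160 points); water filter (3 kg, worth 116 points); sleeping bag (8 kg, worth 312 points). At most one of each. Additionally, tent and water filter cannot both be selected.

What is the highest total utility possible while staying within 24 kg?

Taking climbing harness + headlamp + solar charger + water filter + sleeping bag: 24 kg used, 760 in utility.
The closest alternative, climbing harness + headlamp + binoculars + water filter + sleeping bag, reaches only 755.

760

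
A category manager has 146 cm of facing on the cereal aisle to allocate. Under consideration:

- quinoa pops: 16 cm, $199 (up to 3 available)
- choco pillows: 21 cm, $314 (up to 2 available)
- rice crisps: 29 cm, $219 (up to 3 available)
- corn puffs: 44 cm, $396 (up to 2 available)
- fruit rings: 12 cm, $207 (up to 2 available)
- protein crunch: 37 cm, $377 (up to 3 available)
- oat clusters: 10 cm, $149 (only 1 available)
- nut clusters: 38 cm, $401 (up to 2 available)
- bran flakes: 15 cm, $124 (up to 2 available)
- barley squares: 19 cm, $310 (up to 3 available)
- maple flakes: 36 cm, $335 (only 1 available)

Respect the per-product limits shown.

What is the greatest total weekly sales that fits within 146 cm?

Density check — fruit rings 17.25, barley squares 16.32, choco pillows 14.95, oat clusters 14.90 are the best per cm.
Taking the top-ratio products first gives 2×choco pillows + 2×fruit rings + oat clusters + 3×barley squares for 2121 (133 cm).
The 19 cm tied up in barley squares is better spent on 2×quinoa pops — total rises to 2209 (146 cm).
That's the maximum — no swap from here does better than 2209.

2209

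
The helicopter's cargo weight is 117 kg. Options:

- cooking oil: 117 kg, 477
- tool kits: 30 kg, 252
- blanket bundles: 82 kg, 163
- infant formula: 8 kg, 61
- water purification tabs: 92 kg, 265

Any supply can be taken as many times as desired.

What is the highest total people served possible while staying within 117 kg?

939

Taking 3×tool kits + 3×infant formula: 114 kg used, 939 in people served.
No other feasible combination exceeds 939.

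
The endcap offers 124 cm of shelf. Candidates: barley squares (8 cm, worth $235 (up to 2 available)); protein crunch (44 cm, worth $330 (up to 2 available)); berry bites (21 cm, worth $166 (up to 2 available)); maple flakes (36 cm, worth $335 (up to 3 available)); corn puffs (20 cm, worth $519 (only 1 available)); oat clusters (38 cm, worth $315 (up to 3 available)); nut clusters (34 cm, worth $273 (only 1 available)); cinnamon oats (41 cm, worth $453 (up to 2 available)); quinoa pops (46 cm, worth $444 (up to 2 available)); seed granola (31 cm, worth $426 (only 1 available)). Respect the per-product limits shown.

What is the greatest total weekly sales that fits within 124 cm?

1916

Greedy by ratio would take 2×barley squares + corn puffs + cinnamon oats + seed granola: 108 cm used, total 1868.
Dropping cinnamon oats frees 41 cm; slotting in berry bites + maple flakes (57 cm) lifts the total to 1916 at 124 cm.
No other feasible combination exceeds 1916.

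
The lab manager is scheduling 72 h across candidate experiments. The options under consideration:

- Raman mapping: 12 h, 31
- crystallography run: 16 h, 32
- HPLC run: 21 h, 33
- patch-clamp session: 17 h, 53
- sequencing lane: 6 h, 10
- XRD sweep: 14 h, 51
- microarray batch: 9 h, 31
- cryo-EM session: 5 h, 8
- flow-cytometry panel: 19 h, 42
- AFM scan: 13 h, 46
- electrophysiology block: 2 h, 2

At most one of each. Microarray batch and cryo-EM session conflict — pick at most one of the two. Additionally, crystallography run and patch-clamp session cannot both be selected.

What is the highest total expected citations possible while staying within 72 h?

223

The ratio heuristic lands on Raman mapping + patch-clamp session + sequencing lane + XRD sweep + microarray batch + AFM scan (222) but leaves 1 h idle.
The 18 h tied up in Raman mapping and sequencing lane is better spent on flow-cytometry panel — total rises to 223 (72 h).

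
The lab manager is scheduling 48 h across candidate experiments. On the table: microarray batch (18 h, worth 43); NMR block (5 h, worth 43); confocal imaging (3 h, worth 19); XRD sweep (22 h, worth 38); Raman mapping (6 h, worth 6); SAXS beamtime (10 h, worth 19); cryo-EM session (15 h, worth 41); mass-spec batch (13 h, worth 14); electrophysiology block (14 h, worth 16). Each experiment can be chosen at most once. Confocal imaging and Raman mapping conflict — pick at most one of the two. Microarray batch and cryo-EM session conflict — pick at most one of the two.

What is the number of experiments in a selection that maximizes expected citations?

Best achievable expected citations is 143.
One optimal bundle: microarray batch + NMR block + confocal imaging + XRD sweep (48 h).
Any selection reaching 143 contains exactly 4 experiments.

4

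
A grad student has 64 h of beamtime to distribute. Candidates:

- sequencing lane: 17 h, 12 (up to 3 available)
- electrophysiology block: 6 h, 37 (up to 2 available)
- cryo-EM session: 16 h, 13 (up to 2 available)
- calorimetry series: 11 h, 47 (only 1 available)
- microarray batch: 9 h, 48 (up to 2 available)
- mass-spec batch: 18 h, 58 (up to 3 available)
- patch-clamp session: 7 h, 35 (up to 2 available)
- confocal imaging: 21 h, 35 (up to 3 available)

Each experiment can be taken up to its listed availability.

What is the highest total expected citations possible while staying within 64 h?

By expected citations per h: electrophysiology block 6.17, microarray batch 5.33, patch-clamp session 5.00 lead.
The ratio heuristic lands on 2×electrophysiology block + calorimetry series + 2×microarray batch + 2×patch-clamp session (287) but leaves 9 h idle.
Replace calorimetry series with mass-spec batch: the trade gains 11 net, giving 298 at 62 h.

298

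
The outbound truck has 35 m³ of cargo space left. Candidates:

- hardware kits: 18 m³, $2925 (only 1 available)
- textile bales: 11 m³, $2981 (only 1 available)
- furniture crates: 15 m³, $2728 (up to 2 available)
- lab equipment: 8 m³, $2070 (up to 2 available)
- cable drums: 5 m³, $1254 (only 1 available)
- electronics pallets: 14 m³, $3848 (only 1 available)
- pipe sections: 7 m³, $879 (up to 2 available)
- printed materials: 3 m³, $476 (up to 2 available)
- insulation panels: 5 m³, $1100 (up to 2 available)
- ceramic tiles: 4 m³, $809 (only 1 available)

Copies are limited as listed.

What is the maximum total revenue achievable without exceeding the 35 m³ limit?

9242

Ranking by ratio (revenue/m³): electronics pallets 274.86, textile bales 271.00, lab equipment 258.75.
A density-first pass picks textile bales + lab equipment + electronics pallets — 8899 at 33 m³.
Replace textile bales with lab equipment + cable drums: the trade gains 343 net, giving 9242 at 35 m³.
That's the maximum — no swap from here does better than 9242.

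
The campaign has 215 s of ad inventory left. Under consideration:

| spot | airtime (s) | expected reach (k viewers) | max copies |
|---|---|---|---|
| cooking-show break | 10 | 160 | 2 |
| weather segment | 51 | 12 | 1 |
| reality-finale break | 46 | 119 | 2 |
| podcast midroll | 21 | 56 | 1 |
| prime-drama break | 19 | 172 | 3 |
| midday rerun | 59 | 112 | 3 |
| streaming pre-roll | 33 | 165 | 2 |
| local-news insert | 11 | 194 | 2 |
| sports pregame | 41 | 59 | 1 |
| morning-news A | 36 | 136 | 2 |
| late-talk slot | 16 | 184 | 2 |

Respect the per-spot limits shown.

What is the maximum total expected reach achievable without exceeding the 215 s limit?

Best packing: 2×cooking-show break + 3×prime-drama break + 2×streaming pre-roll + 2×local-news insert + 2×late-talk slot — 197 s, 1922 total.

1922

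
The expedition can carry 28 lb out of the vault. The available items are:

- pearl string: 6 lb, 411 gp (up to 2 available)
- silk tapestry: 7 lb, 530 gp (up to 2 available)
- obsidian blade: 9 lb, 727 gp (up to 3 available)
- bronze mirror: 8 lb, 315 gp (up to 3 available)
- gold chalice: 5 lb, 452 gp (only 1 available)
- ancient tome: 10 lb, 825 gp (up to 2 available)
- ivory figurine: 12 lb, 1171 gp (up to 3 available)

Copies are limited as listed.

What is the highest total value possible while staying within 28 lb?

A density-first pass picks 2×ivory figurine — 2342 at 24 lb.
The 12 lb tied up in ivory figurine is better spent on gold chalice + ancient tome — total rises to 2448 (27 lb).
That's the maximum — no swap from here does better than 2448.

2448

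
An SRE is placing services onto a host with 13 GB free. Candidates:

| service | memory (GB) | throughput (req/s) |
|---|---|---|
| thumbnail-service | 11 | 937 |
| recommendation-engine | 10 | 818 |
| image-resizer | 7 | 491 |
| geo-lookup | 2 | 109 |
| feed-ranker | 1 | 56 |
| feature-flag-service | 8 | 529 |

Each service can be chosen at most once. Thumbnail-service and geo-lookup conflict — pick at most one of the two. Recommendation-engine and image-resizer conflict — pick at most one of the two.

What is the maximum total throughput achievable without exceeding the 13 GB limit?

993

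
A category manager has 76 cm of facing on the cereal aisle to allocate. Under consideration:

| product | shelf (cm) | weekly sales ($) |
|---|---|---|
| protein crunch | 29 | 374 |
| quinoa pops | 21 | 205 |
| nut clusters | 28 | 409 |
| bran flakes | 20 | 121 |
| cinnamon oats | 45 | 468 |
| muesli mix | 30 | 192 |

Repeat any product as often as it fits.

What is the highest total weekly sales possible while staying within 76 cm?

The ratio ordering already packs tightly: 2×nut clusters + bran flakes, 76 cm, 939.
No other feasible combination exceeds 939.

939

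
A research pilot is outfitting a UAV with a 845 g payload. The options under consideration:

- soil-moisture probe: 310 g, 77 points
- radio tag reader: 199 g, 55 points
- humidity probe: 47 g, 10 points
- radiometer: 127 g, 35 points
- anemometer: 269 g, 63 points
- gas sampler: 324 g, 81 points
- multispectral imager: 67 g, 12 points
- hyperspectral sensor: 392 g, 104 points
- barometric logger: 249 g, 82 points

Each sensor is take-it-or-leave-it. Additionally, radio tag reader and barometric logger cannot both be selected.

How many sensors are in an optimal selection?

The maximum data value within 845 g is 233.
For example radiometer + multispectral imager + hyperspectral sensor + barometric logger achieves it, using 835 g.
Any selection reaching 233 contains exactly 4 sensors.

4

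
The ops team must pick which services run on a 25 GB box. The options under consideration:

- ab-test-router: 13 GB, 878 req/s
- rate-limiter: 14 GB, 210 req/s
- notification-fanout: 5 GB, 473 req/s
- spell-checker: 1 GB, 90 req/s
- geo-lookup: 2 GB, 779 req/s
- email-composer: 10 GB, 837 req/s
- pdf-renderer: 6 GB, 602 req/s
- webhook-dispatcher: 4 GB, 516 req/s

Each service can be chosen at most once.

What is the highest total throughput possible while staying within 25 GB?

2824

Ranking by ratio (throughput/GB): geo-lookup 389.50, webhook-dispatcher 129.00, pdf-renderer 100.33.
The ratio heuristic lands on notification-fanout + spell-checker + geo-lookup + pdf-renderer + webhook-dispatcher (2460) but leaves 7 GB idle.
Dropping notification-fanout frees 5 GB; slotting in email-composer (10 GB) lifts the total to 2824 at 23 GB.
The closest alternative, notification-fanout + spell-checker + geo-lookup + email-composer + pdf-renderer, reaches only 2781.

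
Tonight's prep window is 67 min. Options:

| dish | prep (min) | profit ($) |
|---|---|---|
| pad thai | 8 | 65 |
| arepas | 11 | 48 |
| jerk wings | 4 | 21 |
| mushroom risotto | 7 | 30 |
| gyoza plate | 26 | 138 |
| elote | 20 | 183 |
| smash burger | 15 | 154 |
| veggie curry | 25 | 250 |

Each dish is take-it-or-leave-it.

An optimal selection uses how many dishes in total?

Best achievable profit is 617.
One optimal bundle: mushroom risotto + elote + smash burger + veggie curry (67 min).
All optima have 4 dishes.

4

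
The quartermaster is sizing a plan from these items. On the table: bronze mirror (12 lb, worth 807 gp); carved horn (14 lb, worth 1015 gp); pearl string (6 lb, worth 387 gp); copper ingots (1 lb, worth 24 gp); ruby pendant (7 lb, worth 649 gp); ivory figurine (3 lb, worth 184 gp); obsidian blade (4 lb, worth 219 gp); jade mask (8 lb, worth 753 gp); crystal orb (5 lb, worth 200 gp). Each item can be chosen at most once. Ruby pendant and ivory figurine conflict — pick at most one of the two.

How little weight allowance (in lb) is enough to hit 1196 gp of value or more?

Minimise lb subject to total value ≥ 1196.
ruby pendant + jade mask reaches 1402 using 15 lb.
No combination under 15 lb hits 1196.

15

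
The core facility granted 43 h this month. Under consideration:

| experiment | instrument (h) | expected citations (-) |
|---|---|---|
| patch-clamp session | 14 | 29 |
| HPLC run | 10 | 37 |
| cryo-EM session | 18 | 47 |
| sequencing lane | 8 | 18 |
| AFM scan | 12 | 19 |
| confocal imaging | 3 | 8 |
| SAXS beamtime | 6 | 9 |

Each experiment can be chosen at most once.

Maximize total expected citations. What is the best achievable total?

113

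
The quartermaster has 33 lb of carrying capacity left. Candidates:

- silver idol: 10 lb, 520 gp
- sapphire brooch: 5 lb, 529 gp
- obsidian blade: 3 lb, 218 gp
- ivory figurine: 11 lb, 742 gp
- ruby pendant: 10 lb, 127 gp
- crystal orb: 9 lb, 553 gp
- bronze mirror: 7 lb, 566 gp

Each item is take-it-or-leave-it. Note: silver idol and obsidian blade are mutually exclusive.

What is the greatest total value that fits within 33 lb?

2390

By value per lb: sapphire brooch 105.80, bronze mirror 80.86, obsidian blade 72.67, ivory figurine 67.45 lead.
Greedy by ratio would take sapphire brooch + obsidian blade + ivory figurine + bronze mirror: 26 lb used, total 2055.
Replace obsidian blade with crystal orb: the trade gains 335 net, giving 2390 at 32 lb.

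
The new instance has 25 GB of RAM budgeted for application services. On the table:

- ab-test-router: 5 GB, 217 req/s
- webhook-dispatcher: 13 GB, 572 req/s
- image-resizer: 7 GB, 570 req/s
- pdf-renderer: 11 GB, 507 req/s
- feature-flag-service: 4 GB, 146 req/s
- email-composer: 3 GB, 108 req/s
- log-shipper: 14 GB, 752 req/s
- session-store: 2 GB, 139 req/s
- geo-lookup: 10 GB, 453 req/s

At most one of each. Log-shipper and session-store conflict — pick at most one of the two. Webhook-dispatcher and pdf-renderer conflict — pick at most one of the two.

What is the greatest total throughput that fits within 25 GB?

1468

Image-resizer + feature-flag-service + log-shipper uses 25 of the 25 GB and totals 1468.
Next best is ab-test-router + image-resizer + pdf-renderer + session-store at 1433 (25 GB) — short by 35.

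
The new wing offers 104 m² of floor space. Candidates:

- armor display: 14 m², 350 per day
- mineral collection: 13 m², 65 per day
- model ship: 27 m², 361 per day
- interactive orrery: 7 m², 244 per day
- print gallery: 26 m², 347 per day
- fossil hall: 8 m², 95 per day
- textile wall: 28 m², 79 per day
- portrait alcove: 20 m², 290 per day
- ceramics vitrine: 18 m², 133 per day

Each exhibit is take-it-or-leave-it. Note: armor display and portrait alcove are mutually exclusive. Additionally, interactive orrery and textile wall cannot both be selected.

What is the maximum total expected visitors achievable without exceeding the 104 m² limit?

Taking armor display + model ship + interactive orrery + print gallery + fossil hall + ceramics vitrine: 100 m² used, 1530 in expected visitors.

1530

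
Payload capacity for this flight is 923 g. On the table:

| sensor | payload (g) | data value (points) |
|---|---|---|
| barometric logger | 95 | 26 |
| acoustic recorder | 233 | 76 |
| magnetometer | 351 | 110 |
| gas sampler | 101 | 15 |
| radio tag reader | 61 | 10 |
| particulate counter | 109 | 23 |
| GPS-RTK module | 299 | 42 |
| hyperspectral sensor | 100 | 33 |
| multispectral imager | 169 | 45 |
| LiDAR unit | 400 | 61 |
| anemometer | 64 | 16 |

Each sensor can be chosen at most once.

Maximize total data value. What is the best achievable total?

A density-first pass picks barometric logger + acoustic recorder + magnetometer + radio tag reader + hyperspectral sensor + anemometer — 271 at 904 g.
The 156 g tied up in barometric logger and radio tag reader is better spent on multispectral imager — total rises to 280 (917 g).
Next best is acoustic recorder + magnetometer + radio tag reader + hyperspectral sensor + multispectral imager at 274 (914 g) — short by 6.

280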